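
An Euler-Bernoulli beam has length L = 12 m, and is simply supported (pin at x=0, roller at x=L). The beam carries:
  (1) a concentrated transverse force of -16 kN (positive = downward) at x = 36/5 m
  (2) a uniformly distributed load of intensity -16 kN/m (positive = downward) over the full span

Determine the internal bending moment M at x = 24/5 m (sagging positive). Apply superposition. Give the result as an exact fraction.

M(24/5) = -1536/5 kN·m

Load 1 — point force P=-16 kN at a=36/5 m (b=L-a=24/5):
  M_1 = Pbx/L  [x≤a] = (-16)·(24/5)·(24/5)/12 = -768/25 kN·m
Load 2 — uniform load w=-16 kN/m over full span:
  M_2 = wx(L-x)/2 = (-16)·(24/5)·(12-(24/5))/2 = -6912/25 kN·m
Superposition: M = Σ M_i = -1536/5 kN·m ≈ -307.200000 kN·m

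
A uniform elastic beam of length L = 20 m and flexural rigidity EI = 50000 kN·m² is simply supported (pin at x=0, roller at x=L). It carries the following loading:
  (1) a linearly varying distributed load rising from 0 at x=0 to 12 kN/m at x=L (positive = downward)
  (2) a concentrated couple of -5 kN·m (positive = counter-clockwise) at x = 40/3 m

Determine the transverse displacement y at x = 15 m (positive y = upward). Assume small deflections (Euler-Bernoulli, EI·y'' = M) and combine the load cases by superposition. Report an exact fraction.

Load 1 — triangular load w₀=12 kN/m (0→w₀ over full span):
  y_1 = -w₀x(7L⁴-10L²x²+3x⁴)/(360LEI) = -12·15·(7·20⁴-10·20²·15²+3·15⁴)/(360·20·50000) = -119/640 m
Load 2 — applied couple M₀=-5 kN·m at a=40/3 m (b=L-a=20/3):
  y_2 = (M₀x³/(6L)-M₀(x-a)²/2+C₁x)/EI  [x>a] with C₁=M₀(3b²-L²)/(6L)=100/9 = ((-5)·15³/(6·20)-(-5)·(15-(40/3))²/2+(100/9)·15)/50000 = 19/28800 m
Superposition: y = Σ y_i = -667/3600 m ≈ -0.185278 m

y(15) = -667/3600 m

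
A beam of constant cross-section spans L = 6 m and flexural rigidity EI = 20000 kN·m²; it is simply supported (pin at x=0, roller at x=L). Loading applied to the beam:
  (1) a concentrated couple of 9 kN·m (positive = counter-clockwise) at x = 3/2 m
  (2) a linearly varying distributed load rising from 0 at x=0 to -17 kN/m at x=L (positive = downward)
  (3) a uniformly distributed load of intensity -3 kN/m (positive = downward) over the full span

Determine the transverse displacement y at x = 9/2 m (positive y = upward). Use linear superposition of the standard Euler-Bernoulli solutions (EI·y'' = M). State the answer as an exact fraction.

y(9/2) = 78273/10240000 m

Load 1 — applied couple M₀=9 kN·m at a=3/2 m (b=L-a=9/2):
  y_1 = (M₀x³/(6L)-M₀(x-a)²/2+C₁x)/EI  [x>a] with C₁=M₀(3b²-L²)/(6L)=99/16 = (9·(9/2)³/(6·6)-9·((9/2)-(3/2))²/2+(99/16)·(9/2))/20000 = 81/160000 m
Load 2 — triangular load w₀=-17 kN/m (0→w₀ over full span):
  y_2 = -w₀x(7L⁴-10L²x²+3x⁴)/(360LEI) = -(-17)·(9/2)·(7·6⁴-10·6²·(9/2)²+3·(9/2)⁴)/(360·6·20000) = 54621/10240000 m
Load 3 — uniform load w=-3 kN/m over full span:
  y_3 = -wx(L³-2Lx²+x³)/(24EI) = -(-3)·(9/2)·(6³-2·6·(9/2)²+(9/2)³)/(24·20000) = 4617/2560000 m
Superposition: y = Σ y_i = 78273/10240000 m ≈ 0.007644 m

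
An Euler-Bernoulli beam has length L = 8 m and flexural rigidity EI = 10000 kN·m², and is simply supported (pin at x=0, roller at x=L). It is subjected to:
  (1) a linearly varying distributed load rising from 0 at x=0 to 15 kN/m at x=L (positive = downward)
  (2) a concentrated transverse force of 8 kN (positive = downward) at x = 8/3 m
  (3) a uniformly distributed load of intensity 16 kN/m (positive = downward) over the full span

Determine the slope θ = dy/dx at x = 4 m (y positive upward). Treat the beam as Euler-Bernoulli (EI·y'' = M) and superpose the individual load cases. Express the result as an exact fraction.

Load 1 — triangular load w₀=15 kN/m (0→w₀ over full span):
  θ_1 = -w₀(7L⁴-30L²x²+15x⁴)/(360LEI) = -15·(7·8⁴-30·8²·4²+15·4⁴)/(360·8·10000) = -7/7500 rad
Load 2 — point force P=8 kN at a=8/3 m (b=L-a=16/3):
  θ_2 = -Pa(2L²-6Lx+3x²+a²)/(6LEI)  [x>a] = -8·(8/3)·(2·8²-6·8·4+3·4²+(8/3)²)/(6·8·10000) = 4/10125 rad
Load 3 — uniform load w=16 kN/m over full span:
  θ_3 = -w(L³-6Lx²+4x³)/(24EI) = -16·(8³-6·8·4²+4·4³)/(24·10000) = 0 rad
Superposition: θ = Σ θ_i = -109/202500 rad ≈ -0.000538 rad

θ(4) = -109/202500 rad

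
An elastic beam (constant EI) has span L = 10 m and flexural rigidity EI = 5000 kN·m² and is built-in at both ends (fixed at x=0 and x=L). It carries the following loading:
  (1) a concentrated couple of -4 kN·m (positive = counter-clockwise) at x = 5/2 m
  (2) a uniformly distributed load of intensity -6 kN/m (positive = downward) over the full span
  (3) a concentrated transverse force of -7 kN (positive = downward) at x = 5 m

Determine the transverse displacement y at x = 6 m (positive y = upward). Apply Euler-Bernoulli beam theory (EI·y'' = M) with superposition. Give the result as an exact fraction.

y(6) = 643/18750 m

Load 1 — applied couple M₀=-4 kN·m at a=5/2 m (b=L-a=15/2):
  y_1 = (R_Ax³/6 - M_Ax²/2 - M₀(x-a)²/2)/EI  [x>a] with R_A=-9/20, M_A=3/4 = ((-9/20)·6³/6 - (3/4)·6²/2 - (-4)·(6-(5/2))²/2)/5000 = -13/12500 m
Load 2 — uniform load w=-6 kN/m over full span:
  y_2 = -wx²(L-x)²/(24EI) = -(-6)·6²·(10-6)²/(24·5000) = 18/625 m
Load 3 — point force P=-7 kN at a=5 m (b=L-a=5):
  y_3 = -Pa²(L-x)²(3bL-(3b+a)(L-x))/(6L³EI)  [x>a] = -(-7)·5²·(10-6)²·(3·5·10-(3·5+5)·(10-6))/(6·10³·5000) = 49/7500 m
Superposition: y = Σ y_i = 643/18750 m ≈ 0.034293 m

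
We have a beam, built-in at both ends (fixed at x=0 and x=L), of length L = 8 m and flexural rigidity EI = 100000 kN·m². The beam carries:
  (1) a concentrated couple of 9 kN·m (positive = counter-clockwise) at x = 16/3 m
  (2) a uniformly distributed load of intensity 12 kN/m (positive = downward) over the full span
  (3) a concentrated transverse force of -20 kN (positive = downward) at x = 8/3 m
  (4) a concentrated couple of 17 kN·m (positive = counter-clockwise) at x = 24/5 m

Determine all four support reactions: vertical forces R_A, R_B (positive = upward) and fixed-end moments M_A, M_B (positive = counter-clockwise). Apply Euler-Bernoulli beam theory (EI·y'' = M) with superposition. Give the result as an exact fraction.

Load 1 — applied couple M₀=9 kN·m at a=16/3 m (b=L-a=8/3):
  R_A = 6M₀ab/L³ = 6·9·(16/3)·(8/3)/8³ = 3/2 kN
  M_A = M₀b(2a-b)/L² = 9·(8/3)·(2·(16/3)-(8/3))/8² = 3 kN·m
  R_B = -6M₀ab/L³ = -6·9·(16/3)·(8/3)/8³ = -3/2 kN
  M_B = M₀a(2b-a)/L² = 9·(16/3)·(2·(8/3)-(16/3))/8² = 0 kN·m
Load 2 — uniform load w=12 kN/m over full span:
  R_A = wL/2 = 12·8/2 = 48 kN
  M_A = wL²/12 = 12·8²/12 = 64 kN·m
  R_B = wL/2 = 12·8/2 = 48 kN
  M_B = -wL²/12 = -12·8²/12 = -64 kN·m
Load 3 — point force P=-20 kN at a=8/3 m (b=L-a=16/3):
  R_A = Pb²(3a+b)/L³ = (-20)·(16/3)²·(3·(8/3)+(16/3))/8³ = -400/27 kN
  M_A = Pab²/L² = (-20)·(8/3)·(16/3)²/8² = -640/27 kN·m
  R_B = Pa²(a+3b)/L³ = (-20)·(8/3)²·((8/3)+3·(16/3))/8³ = -140/27 kN
  M_B = -Pa²b/L² = -(-20)·(8/3)²·(16/3)/8² = 320/27 kN·m
Load 4 — applied couple M₀=17 kN·m at a=24/5 m (b=L-a=16/5):
  R_A = 6M₀ab/L³ = 6·17·(24/5)·(16/5)/8³ = 153/50 kN
  M_A = M₀b(2a-b)/L² = 17·(16/5)·(2·(24/5)-(16/5))/8² = 136/25 kN·m
  R_B = -6M₀ab/L³ = -6·17·(24/5)·(16/5)/8³ = -153/50 kN
  M_B = M₀a(2b-a)/L² = 17·(24/5)·(2·(16/5)-(24/5))/8² = 51/25 kN·m
Superposition: R_A = 25478/675 kN, M_A = 32897/675 kN·m, R_B = 25822/675 kN, M_B = -33823/675 kN·m

R_A = 25478/675 kN, M_A = 32897/675 kN·m, R_B = 25822/675 kN, M_B = -33823/675 kN·m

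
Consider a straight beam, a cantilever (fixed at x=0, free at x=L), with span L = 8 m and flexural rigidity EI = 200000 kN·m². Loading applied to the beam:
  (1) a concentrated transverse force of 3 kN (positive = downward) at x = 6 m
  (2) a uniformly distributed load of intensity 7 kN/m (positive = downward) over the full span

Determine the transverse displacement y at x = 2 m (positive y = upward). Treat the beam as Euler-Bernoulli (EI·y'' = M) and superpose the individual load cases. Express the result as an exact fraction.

Load 1 — point force P=3 kN at a=6 m (b=L-a=2):
  y_1 = -Px²(3a-x)/(6EI)  [x≤a] = -3·2²·(3·6-2)/(6·200000) = -1/6250 m
Load 2 — uniform load w=7 kN/m over full span:
  y_2 = -wx²(x²-4Lx+6L²)/(24EI) = -7·2²·(2²-4·8·2+6·8²)/(24·200000) = -189/100000 m
Superposition: y = Σ y_i = -41/20000 m ≈ -0.002050 m

y(2) = -41/20000 m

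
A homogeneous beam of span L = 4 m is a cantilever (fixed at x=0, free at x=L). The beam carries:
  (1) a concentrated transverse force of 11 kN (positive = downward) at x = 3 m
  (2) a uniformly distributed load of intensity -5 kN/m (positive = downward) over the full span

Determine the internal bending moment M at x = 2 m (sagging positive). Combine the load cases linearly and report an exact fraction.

M(2) = -1 kN·m

Load 1 — point force P=11 kN at a=3 m (b=L-a=1):
  M_1 = -P(a-x)  [x≤a] = -11·(3-2) = -11 kN·m
Load 2 — uniform load w=-5 kN/m over full span:
  M_2 = -w(L-x)²/2 = -(-5)·(4-2)²/2 = 10 kN·m
Superposition: M = Σ M_i = -1 kN·m ≈ -1.000000 kN·m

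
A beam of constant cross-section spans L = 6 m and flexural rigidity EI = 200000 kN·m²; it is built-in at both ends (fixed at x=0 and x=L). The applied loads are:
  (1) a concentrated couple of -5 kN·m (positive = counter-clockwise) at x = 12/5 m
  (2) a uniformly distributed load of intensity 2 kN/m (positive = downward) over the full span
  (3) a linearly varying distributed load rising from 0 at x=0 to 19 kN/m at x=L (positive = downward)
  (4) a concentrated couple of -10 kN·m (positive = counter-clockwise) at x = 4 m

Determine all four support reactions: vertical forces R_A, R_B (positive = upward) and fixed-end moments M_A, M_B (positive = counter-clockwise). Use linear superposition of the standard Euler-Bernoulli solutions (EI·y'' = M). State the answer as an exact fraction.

Load 1 — applied couple M₀=-5 kN·m at a=12/5 m (b=L-a=18/5):
  R_A = 6M₀ab/L³ = 6·(-5)·(12/5)·(18/5)/6³ = -6/5 kN
  M_A = M₀b(2a-b)/L² = (-5)·(18/5)·(2·(12/5)-(18/5))/6² = -3/5 kN·m
  R_B = -6M₀ab/L³ = -6·(-5)·(12/5)·(18/5)/6³ = 6/5 kN
  M_B = M₀a(2b-a)/L² = (-5)·(12/5)·(2·(18/5)-(12/5))/6² = -8/5 kN·m
Load 2 — uniform load w=2 kN/m over full span:
  R_A = wL/2 = 2·6/2 = 6 kN
  M_A = wL²/12 = 2·6²/12 = 6 kN·m
  R_B = wL/2 = 2·6/2 = 6 kN
  M_B = -wL²/12 = -2·6²/12 = -6 kN·m
Load 3 — triangular load w₀=19 kN/m (0→w₀ over full span):
  R_A = 3w₀L/20 = 3·19·6/20 = 171/10 kN
  M_A = w₀L²/30 = 19·6²/30 = 114/5 kN·m
  R_B = 7w₀L/20 = 7·19·6/20 = 399/10 kN
  M_B = -w₀L²/20 = -19·6²/20 = -171/5 kN·m
Load 4 — applied couple M₀=-10 kN·m at a=4 m (b=L-a=2):
  R_A = 6M₀ab/L³ = 6·(-10)·4·2/6³ = -20/9 kN
  M_A = M₀b(2a-b)/L² = (-10)·2·(2·4-2)/6² = -10/3 kN·m
  R_B = -6M₀ab/L³ = -6·(-10)·4·2/6³ = 20/9 kN
  M_B = M₀a(2b-a)/L² = (-10)·4·(2·2-4)/6² = 0 kN·m
Superposition: R_A = 1771/90 kN, M_A = 373/15 kN·m, R_B = 4439/90 kN, M_B = -209/5 kN·m

R_A = 1771/90 kN, M_A = 373/15 kN·m, R_B = 4439/90 kN, M_B = -209/5 kN·m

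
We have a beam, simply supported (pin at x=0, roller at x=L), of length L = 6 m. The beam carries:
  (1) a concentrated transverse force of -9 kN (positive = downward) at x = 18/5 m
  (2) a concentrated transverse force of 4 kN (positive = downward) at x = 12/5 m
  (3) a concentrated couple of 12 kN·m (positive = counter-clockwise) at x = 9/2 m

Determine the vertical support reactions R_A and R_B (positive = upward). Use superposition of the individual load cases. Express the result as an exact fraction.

R_A = 4/5 kN, R_B = -29/5 kN

Load 1 — point force P=-9 kN at a=18/5 m (b=L-a=12/5):
  R_A = Pb/L = (-9)·(12/5)/6 = -18/5 kN
  R_B = Pa/L = (-9)·(18/5)/6 = -27/5 kN
Load 2 — point force P=4 kN at a=12/5 m (b=L-a=18/5):
  R_A = Pb/L = 4·(18/5)/6 = 12/5 kN
  R_B = Pa/L = 4·(12/5)/6 = 8/5 kN
Load 3 — applied couple M₀=12 kN·m at a=9/2 m (b=L-a=3/2):
  R_A = M₀/L = 12/6 = 2 kN
  R_B = -M₀/L = -12/6 = -2 kN
Superposition: R_A = 4/5 kN, R_B = -29/5 kN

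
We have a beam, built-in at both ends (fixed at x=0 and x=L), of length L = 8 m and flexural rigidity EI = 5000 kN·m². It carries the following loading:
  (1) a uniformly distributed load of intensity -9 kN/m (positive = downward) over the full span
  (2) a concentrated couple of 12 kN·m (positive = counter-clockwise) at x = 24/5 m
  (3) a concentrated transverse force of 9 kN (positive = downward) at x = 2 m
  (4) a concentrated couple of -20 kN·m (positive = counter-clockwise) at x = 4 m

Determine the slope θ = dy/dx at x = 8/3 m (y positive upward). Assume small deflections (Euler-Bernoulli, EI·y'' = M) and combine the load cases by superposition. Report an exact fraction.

θ(8/3) = 2687/562500 rad

Load 1 — uniform load w=-9 kN/m over full span:
  θ_1 = -wx(L-x)(L-2x)/(12EI) = -(-9)·(8/3)·(8-(8/3))·(8-2·(8/3))/(12·5000) = 32/5625 rad
Load 2 — applied couple M₀=12 kN·m at a=24/5 m (b=L-a=16/5):
  θ_2 = (R_Ax²/2 - M_Ax)/EI  [x≤a] with R_A=54/25, M_A=96/25 = ((54/25)·(8/3)²/2 - (96/25)·(8/3))/5000 = -8/15625 rad
Load 3 — point force P=9 kN at a=2 m (b=L-a=6):
  θ_3 = Pa²(L-x)(2bL-(3b+a)(L-x))/(2L³EI)  [x>a] = 9·2²·(8-(8/3))·(2·6·8-(3·6+2)·(8-(8/3)))/(2·8³·5000) = -1/2500 rad
Load 4 — applied couple M₀=-20 kN·m at a=4 m (b=L-a=4):
  θ_4 = (R_Ax²/2 - M_Ax)/EI  [x≤a] with R_A=-15/4, M_A=-5 = ((-15/4)·(8/3)²/2 - (-5)·(8/3))/5000 = 0 rad
Superposition: θ = Σ θ_i = 2687/562500 rad ≈ 0.004777 rad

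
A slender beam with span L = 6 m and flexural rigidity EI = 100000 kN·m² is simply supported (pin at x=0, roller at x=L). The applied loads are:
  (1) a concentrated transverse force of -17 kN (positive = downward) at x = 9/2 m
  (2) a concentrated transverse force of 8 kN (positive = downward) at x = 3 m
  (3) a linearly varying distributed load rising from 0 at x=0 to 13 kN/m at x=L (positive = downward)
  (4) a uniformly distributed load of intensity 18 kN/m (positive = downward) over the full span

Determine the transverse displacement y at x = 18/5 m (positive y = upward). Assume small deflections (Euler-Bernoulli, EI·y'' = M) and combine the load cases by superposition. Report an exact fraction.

y(18/5) = -94156551/25000000000 m

Load 1 — point force P=-17 kN at a=9/2 m (b=L-a=3/2):
  y_1 = -Pbx(L²-b²-x²)/(6LEI)  [x≤a] = -(-17)·(3/2)·(18/5)·(6²-(3/2)²-(18/5)²)/(6·6·100000) = 106029/200000000 m
Load 2 — point force P=8 kN at a=3 m (b=L-a=3):
  y_2 = -Pa(L-x)(2Lx-a²-x²)/(6LEI)  [x>a] = -8·3·(6-(18/5))·(2·6·(18/5)-3²-(18/5)²)/(6·6·100000) = -531/1562500 m
Load 3 — triangular load w₀=13 kN/m (0→w₀ over full span):
  y_3 = -w₀x(7L⁴-10L²x²+3x⁴)/(360LEI) = -13·(18/5)·(7·6⁴-10·6²·(18/5)²+3·(18/5)⁴)/(360·6·100000) = -51948/48828125 m
Load 4 — uniform load w=18 kN/m over full span:
  y_4 = -wx(L³-2Lx²+x³)/(24EI) = -18·(18/5)·(6³-2·6·(18/5)²+(18/5)³)/(24·100000) = -22599/7812500 m
Superposition: y = Σ y_i = -94156551/25000000000 m ≈ -0.003766 m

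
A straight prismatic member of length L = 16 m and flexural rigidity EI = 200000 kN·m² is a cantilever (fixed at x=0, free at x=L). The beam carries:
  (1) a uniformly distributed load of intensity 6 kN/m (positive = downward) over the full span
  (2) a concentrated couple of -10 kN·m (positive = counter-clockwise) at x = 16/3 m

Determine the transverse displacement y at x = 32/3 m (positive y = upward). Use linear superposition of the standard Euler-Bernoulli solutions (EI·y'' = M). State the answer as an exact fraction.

y(32/3) = -35356/253125 m

Load 1 — uniform load w=6 kN/m over full span:
  y_1 = -wx²(x²-4Lx+6L²)/(24EI) = -6·(32/3)²·((32/3)²-4·16·(32/3)+6·16²)/(24·200000) = -34816/253125 m
Load 2 — applied couple M₀=-10 kN·m at a=16/3 m (b=L-a=32/3):
  y_2 = M₀a(2x-a)/(2EI)  [x>a] = (-10)·(16/3)·(2·(32/3)-(16/3))/(2·200000) = -4/1875 m
Superposition: y = Σ y_i = -35356/253125 m ≈ -0.139678 m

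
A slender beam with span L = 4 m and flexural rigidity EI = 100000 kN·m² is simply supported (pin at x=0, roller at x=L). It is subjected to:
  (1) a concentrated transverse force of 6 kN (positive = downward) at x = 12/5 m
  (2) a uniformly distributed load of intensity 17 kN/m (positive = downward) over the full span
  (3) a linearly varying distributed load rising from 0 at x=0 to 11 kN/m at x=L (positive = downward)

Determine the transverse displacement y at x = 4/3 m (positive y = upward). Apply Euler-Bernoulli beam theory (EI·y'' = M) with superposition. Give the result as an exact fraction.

Load 1 — point force P=6 kN at a=12/5 m (b=L-a=8/5):
  y_1 = -Pbx(L²-b²-x²)/(6LEI)  [x≤a] = -6·(8/5)·(4/3)·(4²-(8/5)²-(4/3)²)/(6·4·100000) = -656/10546875 m
Load 2 — uniform load w=17 kN/m over full span:
  y_2 = -wx(L³-2Lx²+x³)/(24EI) = -17·(4/3)·(4³-2·4·(4/3)²+(4/3)³)/(24·100000) = -374/759375 m
Load 3 — triangular load w₀=11 kN/m (0→w₀ over full span):
  y_3 = -w₀x(7L⁴-10L²x²+3x⁴)/(360LEI) = -11·(4/3)·(7·4⁴-10·4²·(4/3)²+3·(4/3)⁴)/(360·4·100000) = -352/2278125 m
Superposition: y = Σ y_i = -201962/284765625 m ≈ -0.000709 m

y(4/3) = -201962/284765625 m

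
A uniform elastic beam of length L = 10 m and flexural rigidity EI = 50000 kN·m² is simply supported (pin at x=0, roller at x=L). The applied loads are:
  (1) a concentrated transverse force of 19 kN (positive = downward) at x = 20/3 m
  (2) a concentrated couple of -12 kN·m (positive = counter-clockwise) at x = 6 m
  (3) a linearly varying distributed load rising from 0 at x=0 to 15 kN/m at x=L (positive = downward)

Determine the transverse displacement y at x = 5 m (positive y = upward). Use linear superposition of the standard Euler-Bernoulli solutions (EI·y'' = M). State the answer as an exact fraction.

y(5) = -1667633/64800000 m

Load 1 — point force P=19 kN at a=20/3 m (b=L-a=10/3):
  y_1 = -Pbx(L²-b²-x²)/(6LEI)  [x≤a] = -19·(10/3)·5·(10²-(10/3)²-5²)/(6·10·50000) = -437/64800 m
Load 2 — applied couple M₀=-12 kN·m at a=6 m (b=L-a=4):
  y_2 = (M₀x³/(6L)+C₁x)/EI  [x≤a] with C₁=M₀(3b²-L²)/(6L)=52/5 = ((-12)·5³/(6·10)+(52/5)·5)/50000 = 27/50000 m
Load 3 — triangular load w₀=15 kN/m (0→w₀ over full span):
  y_3 = -w₀x(7L⁴-10L²x²+3x⁴)/(360LEI) = -15·5·(7·10⁴-10·10²·5²+3·5⁴)/(360·10·50000) = -5/256 m
Superposition: y = Σ y_i = -1667633/64800000 m ≈ -0.025735 m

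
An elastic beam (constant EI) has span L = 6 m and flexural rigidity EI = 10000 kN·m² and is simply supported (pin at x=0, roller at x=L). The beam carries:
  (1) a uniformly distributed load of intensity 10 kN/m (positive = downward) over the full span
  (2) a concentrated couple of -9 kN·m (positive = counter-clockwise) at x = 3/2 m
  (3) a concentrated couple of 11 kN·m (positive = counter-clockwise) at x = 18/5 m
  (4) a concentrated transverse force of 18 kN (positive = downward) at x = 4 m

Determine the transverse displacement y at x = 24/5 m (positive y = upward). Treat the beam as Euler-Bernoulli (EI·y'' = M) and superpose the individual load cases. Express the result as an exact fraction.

Load 1 — uniform load w=10 kN/m over full span:
  y_1 = -wx(L³-2Lx²+x³)/(24EI) = -10·(24/5)·(6³-2·6·(24/5)²+(24/5)³)/(24·10000) = -783/78125 m
Load 2 — applied couple M₀=-9 kN·m at a=3/2 m (b=L-a=9/2):
  y_2 = (M₀x³/(6L)-M₀(x-a)²/2+C₁x)/EI  [x>a] with C₁=M₀(3b²-L²)/(6L)=-99/16 = ((-9)·(24/5)³/(6·6)-(-9)·((24/5)-(3/2))²/2+(-99/16)·(24/5))/10000 = -8343/10000000 m
Load 3 — applied couple M₀=11 kN·m at a=18/5 m (b=L-a=12/5):
  y_3 = (M₀x³/(6L)-M₀(x-a)²/2+C₁x)/EI  [x>a] with C₁=M₀(3b²-L²)/(6L)=-143/25 = (11·(24/5)³/(6·6)-11·((24/5)-(18/5))²/2+(-143/25)·(24/5))/10000 = -99/625000 m
Load 4 — point force P=18 kN at a=4 m (b=L-a=2):
  y_4 = -Pa(L-x)(2Lx-a²-x²)/(6LEI)  [x>a] = -18·4·(6-(24/5))·(2·6·(24/5)-4²-(24/5)²)/(6·6·10000) = -348/78125 m
Superposition: y = Σ y_i = -30939/2000000 m ≈ -0.015470 m

y(24/5) = -30939/2000000 m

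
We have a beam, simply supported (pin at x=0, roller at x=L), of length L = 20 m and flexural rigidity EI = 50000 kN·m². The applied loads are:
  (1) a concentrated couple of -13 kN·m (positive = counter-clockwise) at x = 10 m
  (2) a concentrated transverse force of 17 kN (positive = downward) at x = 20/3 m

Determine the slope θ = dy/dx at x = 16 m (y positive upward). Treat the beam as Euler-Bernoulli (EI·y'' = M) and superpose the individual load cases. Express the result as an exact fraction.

θ(16) = 239843/40500000 rad

Load 1 — applied couple M₀=-13 kN·m at a=10 m (b=L-a=10):
  θ_1 = (M₀x²/(2L)-M₀(x-a)+C₁)/EI  [x>a] with C₁=M₀(3b²-L²)/(6L)=65/6 = ((-13)·16²/(2·20)-(-13)·(16-10)+(65/6))/50000 = 169/1500000 rad
Load 2 — point force P=17 kN at a=20/3 m (b=L-a=40/3):
  θ_2 = -Pa(2L²-6Lx+3x²+a²)/(6LEI)  [x>a] = -17·(20/3)·(2·20²-6·20·16+3·16²+(20/3)²)/(6·20·50000) = 2941/506250 rad
Superposition: θ = Σ θ_i = 239843/40500000 rad ≈ 0.005922 rad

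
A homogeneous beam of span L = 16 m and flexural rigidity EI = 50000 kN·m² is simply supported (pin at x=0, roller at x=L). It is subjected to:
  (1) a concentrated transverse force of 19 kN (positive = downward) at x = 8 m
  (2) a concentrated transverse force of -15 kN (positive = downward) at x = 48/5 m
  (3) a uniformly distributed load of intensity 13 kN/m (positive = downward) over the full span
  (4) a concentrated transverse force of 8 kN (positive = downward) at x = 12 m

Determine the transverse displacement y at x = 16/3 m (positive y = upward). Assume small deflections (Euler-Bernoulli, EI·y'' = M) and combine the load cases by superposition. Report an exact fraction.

Load 1 — point force P=19 kN at a=8 m (b=L-a=8):
  y_1 = -Pbx(L²-b²-x²)/(6LEI)  [x≤a] = -19·8·(16/3)·(16²-8²-(16/3)²)/(6·16·50000) = -6992/253125 m
Load 2 — point force P=-15 kN at a=48/5 m (b=L-a=32/5):
  y_2 = -Pbx(L²-b²-x²)/(6LEI)  [x≤a] = -(-15)·(32/5)·(16/3)·(16²-(32/5)²-(16/3)²)/(6·16·50000) = 41984/2109375 m
Load 3 — uniform load w=13 kN/m over full span:
  y_3 = -wx(L³-2Lx²+x³)/(24EI) = -13·(16/3)·(16³-2·16·(16/3)²+(16/3)³)/(24·50000) = -146432/759375 m
Load 4 — point force P=8 kN at a=12 m (b=L-a=4):
  y_4 = -Pbx(L²-b²-x²)/(6LEI)  [x≤a] = -8·4·(16/3)·(16²-4²-(16/3)²)/(6·16·50000) = -1904/253125 m
Superposition: y = Σ y_i = -3950144/18984375 m ≈ -0.208073 m

y(16/3) = -3950144/18984375 m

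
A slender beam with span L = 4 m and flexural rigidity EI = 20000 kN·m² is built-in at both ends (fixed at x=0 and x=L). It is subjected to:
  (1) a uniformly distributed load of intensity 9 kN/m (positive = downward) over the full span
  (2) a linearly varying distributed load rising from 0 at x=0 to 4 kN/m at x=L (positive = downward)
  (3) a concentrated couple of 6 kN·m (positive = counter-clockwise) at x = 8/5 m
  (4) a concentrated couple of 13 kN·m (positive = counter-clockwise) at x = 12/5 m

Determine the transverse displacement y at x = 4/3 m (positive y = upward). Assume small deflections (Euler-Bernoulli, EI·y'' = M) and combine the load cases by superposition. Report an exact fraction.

y(4/3) = -8383/22781250 m

Load 1 — uniform load w=9 kN/m over full span:
  y_1 = -wx²(L-x)²/(24EI) = -9·(4/3)²·(4-(4/3))²/(24·20000) = -4/16875 m
Load 2 — triangular load w₀=4 kN/m (0→w₀ over full span):
  y_2 = -w₀x²(L-x)²(x+2L)/(120LEI) = -4·(4/3)²·(4-(4/3))²·((4/3)+2·4)/(120·4·20000) = -112/2278125 m
Load 3 — applied couple M₀=6 kN·m at a=8/5 m (b=L-a=12/5):
  y_3 = (R_Ax³/6 - M_Ax²/2)/EI  [x≤a] with R_A=54/25, M_A=18/25 = ((54/25)·(4/3)³/6 - (18/25)·(4/3)²/2)/20000 = 1/93750 m
Load 4 — applied couple M₀=13 kN·m at a=12/5 m (b=L-a=8/5):
  y_4 = (R_Ax³/6 - M_Ax²/2)/EI  [x≤a] with R_A=117/25, M_A=104/25 = ((117/25)·(4/3)³/6 - (104/25)·(4/3)²/2)/20000 = -13/140625 m
Superposition: y = Σ y_i = -8383/22781250 m ≈ -0.000368 m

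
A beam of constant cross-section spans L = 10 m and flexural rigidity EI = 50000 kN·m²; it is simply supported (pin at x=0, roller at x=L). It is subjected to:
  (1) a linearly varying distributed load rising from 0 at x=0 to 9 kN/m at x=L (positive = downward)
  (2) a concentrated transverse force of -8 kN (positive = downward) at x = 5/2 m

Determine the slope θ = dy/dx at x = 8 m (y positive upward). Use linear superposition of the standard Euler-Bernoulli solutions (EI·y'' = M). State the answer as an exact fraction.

Load 1 — triangular load w₀=9 kN/m (0→w₀ over full span):
  θ_1 = -w₀(7L⁴-30L²x²+15x⁴)/(360LEI) = -9·(7·10⁴-30·10²·8²+15·8⁴)/(360·10·50000) = 757/250000 rad
Load 2 — point force P=-8 kN at a=5/2 m (b=L-a=15/2):
  θ_2 = -Pa(2L²-6Lx+3x²+a²)/(6LEI)  [x>a] = -(-8)·(5/2)·(2·10²-6·10·8+3·8²+(5/2)²)/(6·10·50000) = -109/200000 rad
Superposition: θ = Σ θ_i = 2483/1000000 rad ≈ 0.002483 rad

θ(8) = 2483/1000000 rad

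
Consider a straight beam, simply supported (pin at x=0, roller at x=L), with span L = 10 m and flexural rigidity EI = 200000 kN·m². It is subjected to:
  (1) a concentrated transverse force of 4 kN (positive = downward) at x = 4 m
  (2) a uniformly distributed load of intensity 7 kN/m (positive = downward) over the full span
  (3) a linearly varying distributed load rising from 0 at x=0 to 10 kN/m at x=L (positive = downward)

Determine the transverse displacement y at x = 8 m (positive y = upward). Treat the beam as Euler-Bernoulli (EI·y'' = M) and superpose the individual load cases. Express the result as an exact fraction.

Load 1 — point force P=4 kN at a=4 m (b=L-a=6):
  y_1 = -Pa(L-x)(2Lx-a²-x²)/(6LEI)  [x>a] = -4·4·(10-8)·(2·10·8-4²-8²)/(6·10·200000) = -2/9375 m
Load 2 — uniform load w=7 kN/m over full span:
  y_2 = -wx(L³-2Lx²+x³)/(24EI) = -7·8·(10³-2·10·8²+8³)/(24·200000) = -203/75000 m
Load 3 — triangular load w₀=10 kN/m (0→w₀ over full span):
  y_3 = -w₀x(7L⁴-10L²x²+3x⁴)/(360LEI) = -10·8·(7·10⁴-10·10²·8²+3·8⁴)/(360·10·200000) = -127/62500 m
Superposition: y = Σ y_i = -619/125000 m ≈ -0.004952 m

y(8) = -619/125000 m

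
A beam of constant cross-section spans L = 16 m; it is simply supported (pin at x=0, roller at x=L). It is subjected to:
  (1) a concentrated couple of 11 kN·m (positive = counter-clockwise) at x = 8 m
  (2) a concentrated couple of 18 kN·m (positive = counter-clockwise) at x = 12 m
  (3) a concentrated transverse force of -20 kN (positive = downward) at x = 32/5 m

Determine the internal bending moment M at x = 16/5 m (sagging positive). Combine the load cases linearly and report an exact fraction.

M(16/5) = -163/5 kN·m

Load 1 — applied couple M₀=11 kN·m at a=8 m (b=L-a=8):
  M_1 = M₀x/L  [x≤a] = 11·(16/5)/16 = 11/5 kN·m
Load 2 — applied couple M₀=18 kN·m at a=12 m (b=L-a=4):
  M_2 = M₀x/L  [x≤a] = 18·(16/5)/16 = 18/5 kN·m
Load 3 — point force P=-20 kN at a=32/5 m (b=L-a=48/5):
  M_3 = Pbx/L  [x≤a] = (-20)·(48/5)·(16/5)/16 = -192/5 kN·m
Superposition: M = Σ M_i = -163/5 kN·m ≈ -32.600000 kN·m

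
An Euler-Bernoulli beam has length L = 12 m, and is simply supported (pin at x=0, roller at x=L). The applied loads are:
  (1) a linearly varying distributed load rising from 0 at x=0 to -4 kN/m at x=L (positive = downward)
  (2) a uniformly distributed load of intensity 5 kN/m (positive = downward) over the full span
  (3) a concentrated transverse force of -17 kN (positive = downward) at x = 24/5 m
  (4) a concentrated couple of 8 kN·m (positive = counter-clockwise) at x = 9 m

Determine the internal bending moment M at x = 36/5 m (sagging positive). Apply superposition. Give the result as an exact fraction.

M(36/5) = 2712/125 kN·m

Load 1 — triangular load w₀=-4 kN/m (0→w₀ over full span):
  M_1 = w₀Lx/6 - w₀x³/(6L) = (-4)·12·(36/5)/6 - (-4)·(36/5)³/(6·12) = -4608/125 kN·m
Load 2 — uniform load w=5 kN/m over full span:
  M_2 = wx(L-x)/2 = 5·(36/5)·(12-(36/5))/2 = 432/5 kN·m
Load 3 — point force P=-17 kN at a=24/5 m (b=L-a=36/5):
  M_3 = Pa(L-x)/L  [x>a] = (-17)·(24/5)·(12-(36/5))/12 = -816/25 kN·m
Load 4 — applied couple M₀=8 kN·m at a=9 m (b=L-a=3):
  M_4 = M₀x/L  [x≤a] = 8·(36/5)/12 = 24/5 kN·m
Superposition: M = Σ M_i = 2712/125 kN·m ≈ 21.696000 kN·m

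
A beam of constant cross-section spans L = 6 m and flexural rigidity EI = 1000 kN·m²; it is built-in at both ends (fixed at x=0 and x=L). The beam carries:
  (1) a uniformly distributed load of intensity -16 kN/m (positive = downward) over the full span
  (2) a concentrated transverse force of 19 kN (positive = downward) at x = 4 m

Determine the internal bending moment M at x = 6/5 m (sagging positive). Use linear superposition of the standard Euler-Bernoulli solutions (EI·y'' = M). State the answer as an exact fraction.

Load 1 — uniform load w=-16 kN/m over full span:
  M_1 = wLx/2 - wL²/12 - wx²/2 = (-16)·6·(6/5)/2 - (-16)·6²/12 - (-16)·(6/5)²/2 = 48/25 kN·m
Load 2 — point force P=19 kN at a=4 m (b=L-a=2):
  M_2 = Pb²(3a+b)x/L³ - Pab²/L²  [x≤a] = 19·2²·(3·4+2)·(6/5)/6³ - 19·4·2²/6² = -38/15 kN·m
Superposition: M = Σ M_i = -46/75 kN·m ≈ -0.613333 kN·m

M(6/5) = -46/75 kN·m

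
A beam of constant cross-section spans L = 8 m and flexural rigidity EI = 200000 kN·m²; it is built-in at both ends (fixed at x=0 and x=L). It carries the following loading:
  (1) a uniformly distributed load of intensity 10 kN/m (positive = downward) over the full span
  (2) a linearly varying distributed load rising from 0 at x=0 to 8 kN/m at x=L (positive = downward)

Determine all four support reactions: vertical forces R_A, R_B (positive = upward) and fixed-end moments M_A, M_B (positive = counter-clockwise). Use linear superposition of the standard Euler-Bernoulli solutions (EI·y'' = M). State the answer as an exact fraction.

Load 1 — uniform load w=10 kN/m over full span:
  R_A = wL/2 = 10·8/2 = 40 kN
  M_A = wL²/12 = 10·8²/12 = 160/3 kN·m
  R_B = wL/2 = 10·8/2 = 40 kN
  M_B = -wL²/12 = -10·8²/12 = -160/3 kN·m
Load 2 — triangular load w₀=8 kN/m (0→w₀ over full span):
  R_A = 3w₀L/20 = 3·8·8/20 = 48/5 kN
  M_A = w₀L²/30 = 8·8²/30 = 256/15 kN·m
  R_B = 7w₀L/20 = 7·8·8/20 = 112/5 kN
  M_B = -w₀L²/20 = -8·8²/20 = -128/5 kN·m
Superposition: R_A = 248/5 kN, M_A = 352/5 kN·m, R_B = 312/5 kN, M_B = -1184/15 kN·m

R_A = 248/5 kN, M_A = 352/5 kN·m, R_B = 312/5 kN, M_B = -1184/15 kN·m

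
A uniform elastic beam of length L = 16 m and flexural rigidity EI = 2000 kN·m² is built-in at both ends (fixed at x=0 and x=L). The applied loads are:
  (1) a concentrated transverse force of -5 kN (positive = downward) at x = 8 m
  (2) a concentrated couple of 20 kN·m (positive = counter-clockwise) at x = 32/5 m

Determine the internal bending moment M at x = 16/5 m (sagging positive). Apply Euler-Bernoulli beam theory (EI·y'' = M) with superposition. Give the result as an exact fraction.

M(16/5) = 134/25 kN·m

Load 1 — point force P=-5 kN at a=8 m (b=L-a=8):
  M_1 = Pb²(3a+b)x/L³ - Pab²/L²  [x≤a] = (-5)·8²·(3·8+8)·(16/5)/16³ - (-5)·8·8²/16² = 2 kN·m
Load 2 — applied couple M₀=20 kN·m at a=32/5 m (b=L-a=48/5):
  M_2 = R_Ax - M_A  [x≤a] with R_A=9/5, M_A=12/5 = (9/5)·(16/5) - (12/5) = 84/25 kN·m
Superposition: M = Σ M_i = 134/25 kN·m ≈ 5.360000 kN·m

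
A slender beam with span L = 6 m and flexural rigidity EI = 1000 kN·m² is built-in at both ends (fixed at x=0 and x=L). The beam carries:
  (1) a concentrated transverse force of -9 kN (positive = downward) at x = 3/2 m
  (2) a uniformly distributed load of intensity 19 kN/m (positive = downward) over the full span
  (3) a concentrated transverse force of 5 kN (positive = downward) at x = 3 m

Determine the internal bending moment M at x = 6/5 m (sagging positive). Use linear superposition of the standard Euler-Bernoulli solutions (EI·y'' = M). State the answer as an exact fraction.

M(6/5) = -3639/800 kN·m

Load 1 — point force P=-9 kN at a=3/2 m (b=L-a=9/2):
  M_1 = Pb²(3a+b)x/L³ - Pab²/L²  [x≤a] = (-9)·(9/2)²·(3·(3/2)+(9/2))·(6/5)/6³ - (-9)·(3/2)·(9/2)²/6² = -243/160 kN·m
Load 2 — uniform load w=19 kN/m over full span:
  M_2 = wLx/2 - wL²/12 - wx²/2 = 19·6·(6/5)/2 - 19·6²/12 - 19·(6/5)²/2 = -57/25 kN·m
Load 3 — point force P=5 kN at a=3 m (b=L-a=3):
  M_3 = Pb²(3a+b)x/L³ - Pab²/L²  [x≤a] = 5·3²·(3·3+3)·(6/5)/6³ - 5·3·3²/6² = -3/4 kN·m
Superposition: M = Σ M_i = -3639/800 kN·m ≈ -4.548750 kN·m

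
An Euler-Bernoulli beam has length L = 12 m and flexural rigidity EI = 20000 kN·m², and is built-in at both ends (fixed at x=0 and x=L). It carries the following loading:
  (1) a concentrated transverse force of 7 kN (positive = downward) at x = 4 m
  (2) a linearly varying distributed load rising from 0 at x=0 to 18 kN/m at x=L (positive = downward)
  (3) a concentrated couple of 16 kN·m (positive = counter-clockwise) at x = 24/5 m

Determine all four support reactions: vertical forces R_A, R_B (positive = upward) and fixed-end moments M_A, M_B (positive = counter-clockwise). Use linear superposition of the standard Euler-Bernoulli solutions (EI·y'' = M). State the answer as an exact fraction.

R_A = 26666/675 kN, M_A = 22672/225 kN·m, R_B = 50959/675 kN, M_B = -29408/225 kN·m

Load 1 — point force P=7 kN at a=4 m (b=L-a=8):
  R_A = Pb²(3a+b)/L³ = 7·8²·(3·4+8)/12³ = 140/27 kN
  M_A = Pab²/L² = 7·4·8²/12² = 112/9 kN·m
  R_B = Pa²(a+3b)/L³ = 7·4²·(4+3·8)/12³ = 49/27 kN
  M_B = -Pa²b/L² = -7·4²·8/12² = -56/9 kN·m
Load 2 — triangular load w₀=18 kN/m (0→w₀ over full span):
  R_A = 3w₀L/20 = 3·18·12/20 = 162/5 kN
  M_A = w₀L²/30 = 18·12²/30 = 432/5 kN·m
  R_B = 7w₀L/20 = 7·18·12/20 = 378/5 kN
  M_B = -w₀L²/20 = -18·12²/20 = -648/5 kN·m
Load 3 — applied couple M₀=16 kN·m at a=24/5 m (b=L-a=36/5):
  R_A = 6M₀ab/L³ = 6·16·(24/5)·(36/5)/12³ = 48/25 kN
  M_A = M₀b(2a-b)/L² = 16·(36/5)·(2·(24/5)-(36/5))/12² = 48/25 kN·m
  R_B = -6M₀ab/L³ = -6·16·(24/5)·(36/5)/12³ = -48/25 kN
  M_B = M₀a(2b-a)/L² = 16·(24/5)·(2·(36/5)-(24/5))/12² = 128/25 kN·m
Superposition: R_A = 26666/675 kN, M_A = 22672/225 kN·m, R_B = 50959/675 kN, M_B = -29408/225 kN·m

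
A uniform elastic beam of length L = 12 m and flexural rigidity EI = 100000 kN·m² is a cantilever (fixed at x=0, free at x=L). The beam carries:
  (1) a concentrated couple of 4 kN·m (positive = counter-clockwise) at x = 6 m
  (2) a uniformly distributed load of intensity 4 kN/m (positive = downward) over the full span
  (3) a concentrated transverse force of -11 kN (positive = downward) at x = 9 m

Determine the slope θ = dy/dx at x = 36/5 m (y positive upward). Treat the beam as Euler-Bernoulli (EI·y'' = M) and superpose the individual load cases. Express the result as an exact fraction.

θ(36/5) = -19581/3125000 rad

Load 1 — applied couple M₀=4 kN·m at a=6 m (b=L-a=6):
  θ_1 = M₀a/EI  [x>a] = 4·6/100000 = 3/12500 rad
Load 2 — uniform load w=4 kN/m over full span:
  θ_2 = -wx(x²-3Lx+3L²)/(6EI) = -4·(36/5)·((36/5)²-3·12·(36/5)+3·12²)/(6·100000) = -4212/390625 rad
Load 3 — point force P=-11 kN at a=9 m (b=L-a=3):
  θ_3 = -Px(2a-x)/(2EI)  [x≤a] = -(-11)·(36/5)·(2·9-(36/5))/(2·100000) = 2673/625000 rad
Superposition: θ = Σ θ_i = -19581/3125000 rad ≈ -0.006266 rad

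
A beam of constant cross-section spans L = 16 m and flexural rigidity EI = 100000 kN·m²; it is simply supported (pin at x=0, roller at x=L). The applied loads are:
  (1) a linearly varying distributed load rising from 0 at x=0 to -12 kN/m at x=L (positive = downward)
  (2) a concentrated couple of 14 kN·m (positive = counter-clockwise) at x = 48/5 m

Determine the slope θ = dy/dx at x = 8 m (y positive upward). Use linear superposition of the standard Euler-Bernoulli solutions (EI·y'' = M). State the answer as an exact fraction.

Load 1 — triangular load w₀=-12 kN/m (0→w₀ over full span):
  θ_1 = -w₀(7L⁴-30L²x²+15x⁴)/(360LEI) = -(-12)·(7·16⁴-30·16²·8²+15·8⁴)/(360·16·100000) = 28/46875 rad
Load 2 — applied couple M₀=14 kN·m at a=48/5 m (b=L-a=32/5):
  θ_2 = (M₀x²/(2L)+C₁)/EI  [x≤a] with C₁=M₀(3b²-L²)/(6L)=-1456/75 = (14·8²/(2·16)+(-1456/75))/100000 = 161/1875000 rad
Superposition: θ = Σ θ_i = 427/625000 rad ≈ 0.000683 rad

θ(8) = 427/625000 rad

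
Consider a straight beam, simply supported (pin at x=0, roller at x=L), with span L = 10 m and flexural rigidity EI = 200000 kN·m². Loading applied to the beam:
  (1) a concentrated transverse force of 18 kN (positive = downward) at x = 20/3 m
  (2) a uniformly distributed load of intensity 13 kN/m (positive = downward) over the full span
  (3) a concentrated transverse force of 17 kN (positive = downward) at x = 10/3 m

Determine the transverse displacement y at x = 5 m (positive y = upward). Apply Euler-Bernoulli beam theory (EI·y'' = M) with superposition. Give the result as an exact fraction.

y(5) = -2399/207360 m

Load 1 — point force P=18 kN at a=20/3 m (b=L-a=10/3):
  y_1 = -Pbx(L²-b²-x²)/(6LEI)  [x≤a] = -18·(10/3)·5·(10²-(10/3)²-5²)/(6·10·200000) = -23/14400 m
Load 2 — uniform load w=13 kN/m over full span:
  y_2 = -wx(L³-2Lx²+x³)/(24EI) = -13·5·(10³-2·10·5²+5³)/(24·200000) = -13/1536 m
Load 3 — point force P=17 kN at a=10/3 m (b=L-a=20/3):
  y_3 = -Pa(L-x)(2Lx-a²-x²)/(6LEI)  [x>a] = -17·(10/3)·(10-5)·(2·10·5-(10/3)²-5²)/(6·10·200000) = -391/259200 m
Superposition: y = Σ y_i = -2399/207360 m ≈ -0.011569 m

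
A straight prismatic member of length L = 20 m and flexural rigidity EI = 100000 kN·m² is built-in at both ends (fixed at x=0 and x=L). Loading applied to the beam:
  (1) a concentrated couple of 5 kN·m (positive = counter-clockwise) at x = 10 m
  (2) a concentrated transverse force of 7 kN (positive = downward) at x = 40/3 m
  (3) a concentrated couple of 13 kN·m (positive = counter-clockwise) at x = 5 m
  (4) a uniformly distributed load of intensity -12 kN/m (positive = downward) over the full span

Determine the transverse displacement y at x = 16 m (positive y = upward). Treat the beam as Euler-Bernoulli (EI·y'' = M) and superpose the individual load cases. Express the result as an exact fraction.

Load 1 — applied couple M₀=5 kN·m at a=10 m (b=L-a=10):
  y_1 = (R_Ax³/6 - M_Ax²/2 - M₀(x-a)²/2)/EI  [x>a] with R_A=3/8, M_A=5/4 = ((3/8)·16³/6 - (5/4)·16²/2 - 5·(16-10)²/2)/100000 = 3/50000 m
Load 2 — point force P=7 kN at a=40/3 m (b=L-a=20/3):
  y_2 = -Pa²(L-x)²(3bL-(3b+a)(L-x))/(6L³EI)  [x>a] = -7·(40/3)²·(20-16)²·(3·(20/3)·20-(3·(20/3)+(40/3))·(20-16))/(6·20³·100000) = -56/50625 m
Load 3 — applied couple M₀=13 kN·m at a=5 m (b=L-a=15):
  y_3 = (R_Ax³/6 - M_Ax²/2 - M₀(x-a)²/2)/EI  [x>a] with R_A=117/160, M_A=-39/16 = ((117/160)·16³/6 - (-39/16)·16²/2 - 13·(16-5)²/2)/100000 = 247/1000000 m
Load 4 — uniform load w=-12 kN/m over full span:
  y_4 = -wx²(L-x)²/(24EI) = -(-12)·16²·(20-16)²/(24·100000) = 64/3125 m
Superposition: y = Σ y_i = 1594147/81000000 m ≈ 0.019681 m

y(16) = 1594147/81000000 m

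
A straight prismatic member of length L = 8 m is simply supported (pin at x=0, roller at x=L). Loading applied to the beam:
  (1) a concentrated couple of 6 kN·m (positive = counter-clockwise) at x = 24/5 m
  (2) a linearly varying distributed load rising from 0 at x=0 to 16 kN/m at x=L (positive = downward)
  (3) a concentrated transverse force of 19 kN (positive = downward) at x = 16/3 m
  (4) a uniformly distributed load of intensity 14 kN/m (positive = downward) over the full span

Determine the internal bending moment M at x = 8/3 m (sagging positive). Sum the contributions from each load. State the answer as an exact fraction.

Load 1 — applied couple M₀=6 kN·m at a=24/5 m (b=L-a=16/5):
  M_1 = M₀x/L  [x≤a] = 6·(8/3)/8 = 2 kN·m
Load 2 — triangular load w₀=16 kN/m (0→w₀ over full span):
  M_2 = w₀Lx/6 - w₀x³/(6L) = 16·8·(8/3)/6 - 16·(8/3)³/(6·8) = 4096/81 kN·m
Load 3 — point force P=19 kN at a=16/3 m (b=L-a=8/3):
  M_3 = Pbx/L  [x≤a] = 19·(8/3)·(8/3)/8 = 152/9 kN·m
Load 4 — uniform load w=14 kN/m over full span:
  M_4 = wx(L-x)/2 = 14·(8/3)·(8-(8/3))/2 = 896/9 kN·m
Superposition: M = Σ M_i = 13690/81 kN·m ≈ 169.012346 kN·m

M(8/3) = 13690/81 kN·m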